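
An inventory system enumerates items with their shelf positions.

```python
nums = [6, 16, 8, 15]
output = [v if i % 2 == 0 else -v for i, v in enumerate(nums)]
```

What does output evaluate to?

Step 1: For each (i, v), keep v if i is even, negate if odd:
  i=0 (even): keep 6
  i=1 (odd): negate to -16
  i=2 (even): keep 8
  i=3 (odd): negate to -15
Therefore output = [6, -16, 8, -15].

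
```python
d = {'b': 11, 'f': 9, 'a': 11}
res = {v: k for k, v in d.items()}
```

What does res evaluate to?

Step 1: Invert dict (swap keys and values):
  'b': 11 -> 11: 'b'
  'f': 9 -> 9: 'f'
  'a': 11 -> 11: 'a'
Therefore res = {11: 'a', 9: 'f'}.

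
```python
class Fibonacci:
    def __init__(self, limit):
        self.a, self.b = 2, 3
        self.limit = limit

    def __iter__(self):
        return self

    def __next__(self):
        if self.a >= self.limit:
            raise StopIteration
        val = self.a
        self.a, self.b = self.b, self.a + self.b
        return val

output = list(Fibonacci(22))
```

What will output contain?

Step 1: Fibonacci-like sequence (a=2, b=3) until >= 22:
  Yield 2, then a,b = 3,5
  Yield 3, then a,b = 5,8
  Yield 5, then a,b = 8,13
  Yield 8, then a,b = 13,21
  Yield 13, then a,b = 21,34
  Yield 21, then a,b = 34,55
Step 2: 34 >= 22, stop.
Therefore output = [2, 3, 5, 8, 13, 21].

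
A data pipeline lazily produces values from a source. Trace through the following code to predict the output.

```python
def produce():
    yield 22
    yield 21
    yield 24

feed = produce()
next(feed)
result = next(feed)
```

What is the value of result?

Step 1: produce() creates a generator.
Step 2: next(feed) yields 22 (consumed and discarded).
Step 3: next(feed) yields 21, assigned to result.
Therefore result = 21.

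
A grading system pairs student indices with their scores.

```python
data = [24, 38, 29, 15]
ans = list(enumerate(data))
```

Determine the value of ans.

Step 1: enumerate pairs each element with its index:
  (0, 24)
  (1, 38)
  (2, 29)
  (3, 15)
Therefore ans = [(0, 24), (1, 38), (2, 29), (3, 15)].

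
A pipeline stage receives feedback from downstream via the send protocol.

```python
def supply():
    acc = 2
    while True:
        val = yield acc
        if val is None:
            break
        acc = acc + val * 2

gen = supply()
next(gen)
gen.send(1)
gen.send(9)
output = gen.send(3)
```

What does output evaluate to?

Step 1: next() -> yield acc=2.
Step 2: send(1) -> val=1, acc = 2 + 1*2 = 4, yield 4.
Step 3: send(9) -> val=9, acc = 4 + 9*2 = 22, yield 22.
Step 4: send(3) -> val=3, acc = 22 + 3*2 = 28, yield 28.
Therefore output = 28.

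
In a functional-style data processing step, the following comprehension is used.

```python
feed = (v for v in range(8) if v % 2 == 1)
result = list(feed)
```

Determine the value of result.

Step 1: Filter range(8) keeping only odd values:
  v=0: even, excluded
  v=1: odd, included
  v=2: even, excluded
  v=3: odd, included
  v=4: even, excluded
  v=5: odd, included
  v=6: even, excluded
  v=7: odd, included
Therefore result = [1, 3, 5, 7].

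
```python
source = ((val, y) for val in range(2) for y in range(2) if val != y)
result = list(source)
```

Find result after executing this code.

Step 1: Nested generator over range(2) x range(2) where val != y:
  (0, 0): excluded (val == y)
  (0, 1): included
  (1, 0): included
  (1, 1): excluded (val == y)
Therefore result = [(0, 1), (1, 0)].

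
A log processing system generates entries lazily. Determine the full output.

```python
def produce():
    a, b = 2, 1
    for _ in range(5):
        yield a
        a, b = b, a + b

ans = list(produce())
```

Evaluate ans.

Step 1: Fibonacci-like sequence starting with a=2, b=1:
  Iteration 1: yield a=2, then a,b = 1,3
  Iteration 2: yield a=1, then a,b = 3,4
  Iteration 3: yield a=3, then a,b = 4,7
  Iteration 4: yield a=4, then a,b = 7,11
  Iteration 5: yield a=7, then a,b = 11,18
Therefore ans = [2, 1, 3, 4, 7].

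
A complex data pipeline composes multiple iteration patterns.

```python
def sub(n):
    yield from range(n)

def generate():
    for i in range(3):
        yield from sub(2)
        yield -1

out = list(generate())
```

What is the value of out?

Step 1: For each i in range(3):
  i=0: yield from sub(2) -> [0, 1], then yield -1
  i=1: yield from sub(2) -> [0, 1], then yield -1
  i=2: yield from sub(2) -> [0, 1], then yield -1
Therefore out = [0, 1, -1, 0, 1, -1, 0, 1, -1].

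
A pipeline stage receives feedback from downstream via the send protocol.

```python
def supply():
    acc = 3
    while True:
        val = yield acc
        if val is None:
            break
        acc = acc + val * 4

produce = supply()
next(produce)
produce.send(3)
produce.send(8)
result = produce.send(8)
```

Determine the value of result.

Step 1: next() -> yield acc=3.
Step 2: send(3) -> val=3, acc = 3 + 3*4 = 15, yield 15.
Step 3: send(8) -> val=8, acc = 15 + 8*4 = 47, yield 47.
Step 4: send(8) -> val=8, acc = 47 + 8*4 = 79, yield 79.
Therefore result = 79.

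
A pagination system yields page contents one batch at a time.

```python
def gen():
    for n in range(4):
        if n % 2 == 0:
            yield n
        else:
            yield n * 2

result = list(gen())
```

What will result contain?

Step 1: For each n in range(4), yield n if even, else n*2:
  n=0 (even): yield 0
  n=1 (odd): yield 1*2 = 2
  n=2 (even): yield 2
  n=3 (odd): yield 3*2 = 6
Therefore result = [0, 2, 2, 6].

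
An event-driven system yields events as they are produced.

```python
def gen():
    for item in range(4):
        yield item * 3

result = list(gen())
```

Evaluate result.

Step 1: For each item in range(4), yield item * 3:
  item=0: yield 0 * 3 = 0
  item=1: yield 1 * 3 = 3
  item=2: yield 2 * 3 = 6
  item=3: yield 3 * 3 = 9
Therefore result = [0, 3, 6, 9].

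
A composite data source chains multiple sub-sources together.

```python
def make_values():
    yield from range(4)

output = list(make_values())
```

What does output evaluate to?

Step 1: yield from delegates to the iterable, yielding each element.
Step 2: Collected values: [0, 1, 2, 3].
Therefore output = [0, 1, 2, 3].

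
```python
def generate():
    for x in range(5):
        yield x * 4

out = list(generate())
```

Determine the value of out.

Step 1: For each x in range(5), yield x * 4:
  x=0: yield 0 * 4 = 0
  x=1: yield 1 * 4 = 4
  x=2: yield 2 * 4 = 8
  x=3: yield 3 * 4 = 12
  x=4: yield 4 * 4 = 16
Therefore out = [0, 4, 8, 12, 16].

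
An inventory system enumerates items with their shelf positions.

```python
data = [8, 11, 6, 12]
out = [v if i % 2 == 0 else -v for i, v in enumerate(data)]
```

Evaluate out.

Step 1: For each (i, v), keep v if i is even, negate if odd:
  i=0 (even): keep 8
  i=1 (odd): negate to -11
  i=2 (even): keep 6
  i=3 (odd): negate to -12
Therefore out = [8, -11, 6, -12].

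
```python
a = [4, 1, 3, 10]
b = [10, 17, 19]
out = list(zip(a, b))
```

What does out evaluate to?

Step 1: zip stops at shortest (len(a)=4, len(b)=3):
  Index 0: (4, 10)
  Index 1: (1, 17)
  Index 2: (3, 19)
Step 2: Last element of a (10) has no pair, dropped.
Therefore out = [(4, 10), (1, 17), (3, 19)].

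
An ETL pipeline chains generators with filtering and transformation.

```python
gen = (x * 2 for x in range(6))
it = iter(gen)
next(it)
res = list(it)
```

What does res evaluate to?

Step 1: Generator produces [0, 2, 4, 6, 8, 10].
Step 2: next(it) consumes first element (0).
Step 3: list(it) collects remaining: [2, 4, 6, 8, 10].
Therefore res = [2, 4, 6, 8, 10].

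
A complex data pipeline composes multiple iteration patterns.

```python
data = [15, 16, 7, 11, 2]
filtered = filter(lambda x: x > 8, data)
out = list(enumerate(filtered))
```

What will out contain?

Step 1: Filter [15, 16, 7, 11, 2] for > 8: [15, 16, 11].
Step 2: enumerate re-indexes from 0: [(0, 15), (1, 16), (2, 11)].
Therefore out = [(0, 15), (1, 16), (2, 11)].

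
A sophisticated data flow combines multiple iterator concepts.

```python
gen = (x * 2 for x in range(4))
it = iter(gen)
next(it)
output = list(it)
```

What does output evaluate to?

Step 1: Generator produces [0, 2, 4, 6].
Step 2: next(it) consumes first element (0).
Step 3: list(it) collects remaining: [2, 4, 6].
Therefore output = [2, 4, 6].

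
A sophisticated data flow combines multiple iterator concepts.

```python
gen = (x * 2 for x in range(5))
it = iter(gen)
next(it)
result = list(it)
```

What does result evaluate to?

Step 1: Generator produces [0, 2, 4, 6, 8].
Step 2: next(it) consumes first element (0).
Step 3: list(it) collects remaining: [2, 4, 6, 8].
Therefore result = [2, 4, 6, 8].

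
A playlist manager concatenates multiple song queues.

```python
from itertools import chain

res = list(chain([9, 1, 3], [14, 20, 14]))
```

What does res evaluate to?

Step 1: chain() concatenates iterables: [9, 1, 3] + [14, 20, 14].
Therefore res = [9, 1, 3, 14, 20, 14].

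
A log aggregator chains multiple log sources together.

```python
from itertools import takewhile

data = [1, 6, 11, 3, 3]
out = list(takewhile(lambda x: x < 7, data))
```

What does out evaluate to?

Step 1: takewhile stops at first element >= 7:
  1 < 7: take
  6 < 7: take
  11 >= 7: stop
Therefore out = [1, 6].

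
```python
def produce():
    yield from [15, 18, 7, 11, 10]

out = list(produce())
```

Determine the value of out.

Step 1: yield from delegates to the iterable, yielding each element.
Step 2: Collected values: [15, 18, 7, 11, 10].
Therefore out = [15, 18, 7, 11, 10].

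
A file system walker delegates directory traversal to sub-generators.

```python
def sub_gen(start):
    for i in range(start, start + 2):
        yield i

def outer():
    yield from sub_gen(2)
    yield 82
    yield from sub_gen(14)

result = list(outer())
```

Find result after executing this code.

Step 1: outer() delegates to sub_gen(2):
  yield 2
  yield 3
Step 2: yield 82
Step 3: Delegates to sub_gen(14):
  yield 14
  yield 15
Therefore result = [2, 3, 82, 14, 15].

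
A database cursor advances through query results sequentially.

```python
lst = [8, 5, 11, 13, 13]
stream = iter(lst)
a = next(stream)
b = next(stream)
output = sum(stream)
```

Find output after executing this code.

Step 1: Create iterator over [8, 5, 11, 13, 13].
Step 2: a = next() = 8, b = next() = 5.
Step 3: sum() of remaining [11, 13, 13] = 37.
Therefore output = 37.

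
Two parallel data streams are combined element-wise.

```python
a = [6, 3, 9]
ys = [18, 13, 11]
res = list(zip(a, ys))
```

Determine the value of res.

Step 1: zip pairs elements at same index:
  Index 0: (6, 18)
  Index 1: (3, 13)
  Index 2: (9, 11)
Therefore res = [(6, 18), (3, 13), (9, 11)].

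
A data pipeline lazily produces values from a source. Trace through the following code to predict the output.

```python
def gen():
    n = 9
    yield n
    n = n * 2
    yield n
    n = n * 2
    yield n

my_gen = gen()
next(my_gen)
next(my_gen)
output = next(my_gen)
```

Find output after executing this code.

Step 1: Trace through generator execution:
  Yield 1: n starts at 9, yield 9
  Yield 2: n = 9 * 2 = 18, yield 18
  Yield 3: n = 18 * 2 = 36, yield 36
Step 2: First next() gets 9, second next() gets the second value, third next() yields 36.
Therefore output = 36.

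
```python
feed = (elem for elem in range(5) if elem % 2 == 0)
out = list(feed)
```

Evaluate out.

Step 1: Filter range(5) keeping only even values:
  elem=0: even, included
  elem=1: odd, excluded
  elem=2: even, included
  elem=3: odd, excluded
  elem=4: even, included
Therefore out = [0, 2, 4].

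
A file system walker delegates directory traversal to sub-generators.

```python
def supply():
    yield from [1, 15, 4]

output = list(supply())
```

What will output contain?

Step 1: yield from delegates to the iterable, yielding each element.
Step 2: Collected values: [1, 15, 4].
Therefore output = [1, 15, 4].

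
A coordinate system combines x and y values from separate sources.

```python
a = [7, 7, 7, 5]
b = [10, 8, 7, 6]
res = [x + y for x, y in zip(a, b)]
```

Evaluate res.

Step 1: Add corresponding elements:
  7 + 10 = 17
  7 + 8 = 15
  7 + 7 = 14
  5 + 6 = 11
Therefore res = [17, 15, 14, 11].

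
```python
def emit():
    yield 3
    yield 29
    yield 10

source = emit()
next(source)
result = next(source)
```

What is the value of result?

Step 1: emit() creates a generator.
Step 2: next(source) yields 3 (consumed and discarded).
Step 3: next(source) yields 29, assigned to result.
Therefore result = 29.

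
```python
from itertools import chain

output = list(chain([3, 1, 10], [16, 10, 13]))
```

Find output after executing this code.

Step 1: chain() concatenates iterables: [3, 1, 10] + [16, 10, 13].
Therefore output = [3, 1, 10, 16, 10, 13].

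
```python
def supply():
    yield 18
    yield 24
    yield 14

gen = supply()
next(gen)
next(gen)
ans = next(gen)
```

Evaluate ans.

Step 1: supply() creates a generator.
Step 2: next(gen) yields 18 (consumed and discarded).
Step 3: next(gen) yields 24 (consumed and discarded).
Step 4: next(gen) yields 14, assigned to ans.
Therefore ans = 14.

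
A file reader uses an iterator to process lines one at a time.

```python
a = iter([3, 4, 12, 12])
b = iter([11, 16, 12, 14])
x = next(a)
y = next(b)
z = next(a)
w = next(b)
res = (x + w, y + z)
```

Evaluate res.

Step 1: a iterates [3, 4, 12, 12], b iterates [11, 16, 12, 14].
Step 2: x = next(a) = 3, y = next(b) = 11.
Step 3: z = next(a) = 4, w = next(b) = 16.
Step 4: res = (3 + 16, 11 + 4) = (19, 15).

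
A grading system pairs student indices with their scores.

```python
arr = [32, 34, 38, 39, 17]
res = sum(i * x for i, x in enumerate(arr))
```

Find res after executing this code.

Step 1: Compute i * x for each (i, x) in enumerate([32, 34, 38, 39, 17]):
  i=0, x=32: 0*32 = 0
  i=1, x=34: 1*34 = 34
  i=2, x=38: 2*38 = 76
  i=3, x=39: 3*39 = 117
  i=4, x=17: 4*17 = 68
Step 2: sum = 0 + 34 + 76 + 117 + 68 = 295.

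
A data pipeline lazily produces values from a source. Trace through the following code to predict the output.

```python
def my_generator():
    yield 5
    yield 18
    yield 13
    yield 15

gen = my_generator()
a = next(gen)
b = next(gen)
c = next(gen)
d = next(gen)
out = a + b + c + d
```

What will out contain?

Step 1: Create generator and consume all values:
  a = next(gen) = 5
  b = next(gen) = 18
  c = next(gen) = 13
  d = next(gen) = 15
Step 2: out = 5 + 18 + 13 + 15 = 51.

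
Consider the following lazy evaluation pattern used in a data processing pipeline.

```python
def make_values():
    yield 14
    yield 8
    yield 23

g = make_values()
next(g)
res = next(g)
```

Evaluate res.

Step 1: make_values() creates a generator.
Step 2: next(g) yields 14 (consumed and discarded).
Step 3: next(g) yields 8, assigned to res.
Therefore res = 8.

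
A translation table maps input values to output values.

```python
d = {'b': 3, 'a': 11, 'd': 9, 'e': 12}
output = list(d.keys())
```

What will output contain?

Step 1: d.keys() returns the dictionary keys in insertion order.
Therefore output = ['b', 'a', 'd', 'e'].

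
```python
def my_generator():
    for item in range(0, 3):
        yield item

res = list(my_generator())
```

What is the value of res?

Step 1: The generator yields each value from range(0, 3).
Step 2: list() consumes all yields: [0, 1, 2].
Therefore res = [0, 1, 2].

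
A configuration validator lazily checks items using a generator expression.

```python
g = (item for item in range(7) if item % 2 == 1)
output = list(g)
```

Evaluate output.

Step 1: Filter range(7) keeping only odd values:
  item=0: even, excluded
  item=1: odd, included
  item=2: even, excluded
  item=3: odd, included
  item=4: even, excluded
  item=5: odd, included
  item=6: even, excluded
Therefore output = [1, 3, 5].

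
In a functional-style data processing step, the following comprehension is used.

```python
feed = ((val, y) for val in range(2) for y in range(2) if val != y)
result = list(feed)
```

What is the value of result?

Step 1: Nested generator over range(2) x range(2) where val != y:
  (0, 0): excluded (val == y)
  (0, 1): included
  (1, 0): included
  (1, 1): excluded (val == y)
Therefore result = [(0, 1), (1, 0)].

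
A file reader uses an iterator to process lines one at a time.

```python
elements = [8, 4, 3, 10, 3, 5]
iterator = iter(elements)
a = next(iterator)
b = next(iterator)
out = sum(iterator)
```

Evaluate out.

Step 1: Create iterator over [8, 4, 3, 10, 3, 5].
Step 2: a = next() = 8, b = next() = 4.
Step 3: sum() of remaining [3, 10, 3, 5] = 21.
Therefore out = 21.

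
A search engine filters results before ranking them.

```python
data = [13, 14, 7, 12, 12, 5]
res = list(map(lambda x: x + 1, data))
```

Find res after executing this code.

Step 1: Apply lambda x: x + 1 to each element:
  13 -> 14
  14 -> 15
  7 -> 8
  12 -> 13
  12 -> 13
  5 -> 6
Therefore res = [14, 15, 8, 13, 13, 6].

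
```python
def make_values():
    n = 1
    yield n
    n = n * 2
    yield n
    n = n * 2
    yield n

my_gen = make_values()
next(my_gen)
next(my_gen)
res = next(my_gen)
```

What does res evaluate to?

Step 1: Trace through generator execution:
  Yield 1: n starts at 1, yield 1
  Yield 2: n = 1 * 2 = 2, yield 2
  Yield 3: n = 2 * 2 = 4, yield 4
Step 2: First next() gets 1, second next() gets the second value, third next() yields 4.
Therefore res = 4.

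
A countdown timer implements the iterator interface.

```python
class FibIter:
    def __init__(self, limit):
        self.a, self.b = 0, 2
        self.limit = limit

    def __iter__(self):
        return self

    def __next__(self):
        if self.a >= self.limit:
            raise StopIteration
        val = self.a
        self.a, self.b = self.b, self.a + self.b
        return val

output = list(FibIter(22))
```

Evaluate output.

Step 1: Fibonacci-like sequence (a=0, b=2) until >= 22:
  Yield 0, then a,b = 2,2
  Yield 2, then a,b = 2,4
  Yield 2, then a,b = 4,6
  Yield 4, then a,b = 6,10
  Yield 6, then a,b = 10,16
  Yield 10, then a,b = 16,26
  Yield 16, then a,b = 26,42
Step 2: 26 >= 22, stop.
Therefore output = [0, 2, 2, 4, 6, 10, 16].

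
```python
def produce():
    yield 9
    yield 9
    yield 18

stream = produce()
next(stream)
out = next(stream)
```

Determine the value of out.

Step 1: produce() creates a generator.
Step 2: next(stream) yields 9 (consumed and discarded).
Step 3: next(stream) yields 9, assigned to out.
Therefore out = 9.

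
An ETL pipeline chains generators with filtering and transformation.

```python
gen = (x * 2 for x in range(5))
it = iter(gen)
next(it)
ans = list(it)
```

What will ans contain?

Step 1: Generator produces [0, 2, 4, 6, 8].
Step 2: next(it) consumes first element (0).
Step 3: list(it) collects remaining: [2, 4, 6, 8].
Therefore ans = [2, 4, 6, 8].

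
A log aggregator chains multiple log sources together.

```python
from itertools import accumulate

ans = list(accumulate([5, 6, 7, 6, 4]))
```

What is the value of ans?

Step 1: accumulate computes running sums:
  + 5 = 5
  + 6 = 11
  + 7 = 18
  + 6 = 24
  + 4 = 28
Therefore ans = [5, 11, 18, 24, 28].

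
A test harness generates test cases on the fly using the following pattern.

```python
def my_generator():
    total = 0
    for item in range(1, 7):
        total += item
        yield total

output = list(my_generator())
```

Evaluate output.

Step 1: Generator accumulates running sum:
  item=1: total = 1, yield 1
  item=2: total = 3, yield 3
  item=3: total = 6, yield 6
  item=4: total = 10, yield 10
  item=5: total = 15, yield 15
  item=6: total = 21, yield 21
Therefore output = [1, 3, 6, 10, 15, 21].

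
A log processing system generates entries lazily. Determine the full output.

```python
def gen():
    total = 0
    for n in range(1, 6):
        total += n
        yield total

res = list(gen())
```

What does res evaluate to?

Step 1: Generator accumulates running sum:
  n=1: total = 1, yield 1
  n=2: total = 3, yield 3
  n=3: total = 6, yield 6
  n=4: total = 10, yield 10
  n=5: total = 15, yield 15
Therefore res = [1, 3, 6, 10, 15].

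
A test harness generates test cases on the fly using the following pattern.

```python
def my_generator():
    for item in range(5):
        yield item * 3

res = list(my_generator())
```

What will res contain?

Step 1: For each item in range(5), yield item * 3:
  item=0: yield 0 * 3 = 0
  item=1: yield 1 * 3 = 3
  item=2: yield 2 * 3 = 6
  item=3: yield 3 * 3 = 9
  item=4: yield 4 * 3 = 12
Therefore res = [0, 3, 6, 9, 12].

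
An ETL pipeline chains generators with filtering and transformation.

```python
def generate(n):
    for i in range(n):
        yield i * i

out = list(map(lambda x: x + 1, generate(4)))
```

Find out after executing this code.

Step 1: generate(4) yields squares: [0, 1, 4, 9].
Step 2: map adds 1 to each: [1, 2, 5, 10].
Therefore out = [1, 2, 5, 10].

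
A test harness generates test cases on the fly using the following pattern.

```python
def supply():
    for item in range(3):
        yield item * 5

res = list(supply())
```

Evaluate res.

Step 1: For each item in range(3), yield item * 5:
  item=0: yield 0 * 5 = 0
  item=1: yield 1 * 5 = 5
  item=2: yield 2 * 5 = 10
Therefore res = [0, 5, 10].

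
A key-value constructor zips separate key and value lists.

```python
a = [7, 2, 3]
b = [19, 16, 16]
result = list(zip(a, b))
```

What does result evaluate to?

Step 1: zip pairs elements at same index:
  Index 0: (7, 19)
  Index 1: (2, 16)
  Index 2: (3, 16)
Therefore result = [(7, 19), (2, 16), (3, 16)].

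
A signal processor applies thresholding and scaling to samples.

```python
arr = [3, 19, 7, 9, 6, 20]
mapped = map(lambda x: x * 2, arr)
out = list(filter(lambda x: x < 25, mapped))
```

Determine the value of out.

Step 1: Map x * 2:
  3 -> 6
  19 -> 38
  7 -> 14
  9 -> 18
  6 -> 12
  20 -> 40
Step 2: Filter for < 25:
  6: kept
  38: removed
  14: kept
  18: kept
  12: kept
  40: removed
Therefore out = [6, 14, 18, 12].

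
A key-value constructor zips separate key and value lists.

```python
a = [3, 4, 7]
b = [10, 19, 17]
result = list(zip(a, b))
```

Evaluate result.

Step 1: zip pairs elements at same index:
  Index 0: (3, 10)
  Index 1: (4, 19)
  Index 2: (7, 17)
Therefore result = [(3, 10), (4, 19), (7, 17)].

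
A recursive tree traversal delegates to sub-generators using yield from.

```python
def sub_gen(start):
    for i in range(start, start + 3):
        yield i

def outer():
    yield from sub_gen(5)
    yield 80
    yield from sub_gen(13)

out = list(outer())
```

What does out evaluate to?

Step 1: outer() delegates to sub_gen(5):
  yield 5
  yield 6
  yield 7
Step 2: yield 80
Step 3: Delegates to sub_gen(13):
  yield 13
  yield 14
  yield 15
Therefore out = [5, 6, 7, 80, 13, 14, 15].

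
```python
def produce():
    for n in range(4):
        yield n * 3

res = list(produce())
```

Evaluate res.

Step 1: For each n in range(4), yield n * 3:
  n=0: yield 0 * 3 = 0
  n=1: yield 1 * 3 = 3
  n=2: yield 2 * 3 = 6
  n=3: yield 3 * 3 = 9
Therefore res = [0, 3, 6, 9].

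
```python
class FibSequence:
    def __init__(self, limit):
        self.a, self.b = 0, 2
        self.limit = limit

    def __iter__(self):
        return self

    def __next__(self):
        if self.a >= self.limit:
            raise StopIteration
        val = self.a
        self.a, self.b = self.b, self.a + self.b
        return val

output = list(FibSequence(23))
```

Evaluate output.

Step 1: Fibonacci-like sequence (a=0, b=2) until >= 23:
  Yield 0, then a,b = 2,2
  Yield 2, then a,b = 2,4
  Yield 2, then a,b = 4,6
  Yield 4, then a,b = 6,10
  Yield 6, then a,b = 10,16
  Yield 10, then a,b = 16,26
  Yield 16, then a,b = 26,42
Step 2: 26 >= 23, stop.
Therefore output = [0, 2, 2, 4, 6, 10, 16].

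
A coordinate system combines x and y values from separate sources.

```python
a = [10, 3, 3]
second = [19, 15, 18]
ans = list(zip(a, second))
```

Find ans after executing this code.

Step 1: zip pairs elements at same index:
  Index 0: (10, 19)
  Index 1: (3, 15)
  Index 2: (3, 18)
Therefore ans = [(10, 19), (3, 15), (3, 18)].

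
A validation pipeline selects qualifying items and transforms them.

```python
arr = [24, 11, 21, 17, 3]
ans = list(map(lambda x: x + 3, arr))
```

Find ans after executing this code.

Step 1: Apply lambda x: x + 3 to each element:
  24 -> 27
  11 -> 14
  21 -> 24
  17 -> 20
  3 -> 6
Therefore ans = [27, 14, 24, 20, 6].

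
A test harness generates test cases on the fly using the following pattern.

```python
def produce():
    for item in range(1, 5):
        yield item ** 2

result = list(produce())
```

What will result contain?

Step 1: For each item in range(1, 5), yield item**2:
  item=1: yield 1**2 = 1
  item=2: yield 2**2 = 4
  item=3: yield 3**2 = 9
  item=4: yield 4**2 = 16
Therefore result = [1, 4, 9, 16].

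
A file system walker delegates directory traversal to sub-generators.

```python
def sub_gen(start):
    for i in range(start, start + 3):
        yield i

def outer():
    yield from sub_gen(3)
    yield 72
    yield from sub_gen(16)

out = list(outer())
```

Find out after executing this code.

Step 1: outer() delegates to sub_gen(3):
  yield 3
  yield 4
  yield 5
Step 2: yield 72
Step 3: Delegates to sub_gen(16):
  yield 16
  yield 17
  yield 18
Therefore out = [3, 4, 5, 72, 16, 17, 18].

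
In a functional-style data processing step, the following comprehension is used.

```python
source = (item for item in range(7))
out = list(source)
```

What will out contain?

Step 1: Generator expression iterates range(7): [0, 1, 2, 3, 4, 5, 6].
Step 2: list() collects all values.
Therefore out = [0, 1, 2, 3, 4, 5, 6].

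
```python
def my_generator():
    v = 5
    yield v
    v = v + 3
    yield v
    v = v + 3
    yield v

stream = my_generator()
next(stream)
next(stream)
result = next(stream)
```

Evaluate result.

Step 1: Trace through generator execution:
  Yield 1: v starts at 5, yield 5
  Yield 2: v = 5 + 3 = 8, yield 8
  Yield 3: v = 8 + 3 = 11, yield 11
Step 2: First next() gets 5, second next() gets the second value, third next() yields 11.
Therefore result = 11.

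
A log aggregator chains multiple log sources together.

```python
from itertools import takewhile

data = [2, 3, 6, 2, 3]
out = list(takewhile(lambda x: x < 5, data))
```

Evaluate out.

Step 1: takewhile stops at first element >= 5:
  2 < 5: take
  3 < 5: take
  6 >= 5: stop
Therefore out = [2, 3].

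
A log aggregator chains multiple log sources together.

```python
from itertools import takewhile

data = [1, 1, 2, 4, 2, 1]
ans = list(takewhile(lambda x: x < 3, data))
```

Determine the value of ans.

Step 1: takewhile stops at first element >= 3:
  1 < 3: take
  1 < 3: take
  2 < 3: take
  4 >= 3: stop
Therefore ans = [1, 1, 2].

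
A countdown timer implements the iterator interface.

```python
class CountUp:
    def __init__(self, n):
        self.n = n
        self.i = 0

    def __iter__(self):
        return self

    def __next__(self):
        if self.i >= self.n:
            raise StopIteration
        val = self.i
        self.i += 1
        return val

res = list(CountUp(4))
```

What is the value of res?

Step 1: CountUp(4) creates an iterator counting 0 to 3.
Step 2: list() consumes all values: [0, 1, 2, 3].
Therefore res = [0, 1, 2, 3].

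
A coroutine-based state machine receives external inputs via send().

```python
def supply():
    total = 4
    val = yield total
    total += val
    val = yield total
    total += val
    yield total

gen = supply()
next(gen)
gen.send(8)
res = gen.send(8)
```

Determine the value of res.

Step 1: next() -> yield total=4.
Step 2: send(8) -> val=8, total = 4+8 = 12, yield 12.
Step 3: send(8) -> val=8, total = 12+8 = 20, yield 20.
Therefore res = 20.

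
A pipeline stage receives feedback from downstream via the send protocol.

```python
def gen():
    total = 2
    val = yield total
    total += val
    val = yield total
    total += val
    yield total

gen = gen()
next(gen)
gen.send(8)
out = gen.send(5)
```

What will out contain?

Step 1: next() -> yield total=2.
Step 2: send(8) -> val=8, total = 2+8 = 10, yield 10.
Step 3: send(5) -> val=5, total = 10+5 = 15, yield 15.
Therefore out = 15.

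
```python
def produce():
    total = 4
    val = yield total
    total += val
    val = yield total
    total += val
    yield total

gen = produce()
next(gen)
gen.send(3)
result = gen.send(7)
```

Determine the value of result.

Step 1: next() -> yield total=4.
Step 2: send(3) -> val=3, total = 4+3 = 7, yield 7.
Step 3: send(7) -> val=7, total = 7+7 = 14, yield 14.
Therefore result = 14.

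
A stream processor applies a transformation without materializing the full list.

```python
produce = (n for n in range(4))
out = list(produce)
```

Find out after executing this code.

Step 1: Generator expression iterates range(4): [0, 1, 2, 3].
Step 2: list() collects all values.
Therefore out = [0, 1, 2, 3].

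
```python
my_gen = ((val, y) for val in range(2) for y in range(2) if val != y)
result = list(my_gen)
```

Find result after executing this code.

Step 1: Nested generator over range(2) x range(2) where val != y:
  (0, 0): excluded (val == y)
  (0, 1): included
  (1, 0): included
  (1, 1): excluded (val == y)
Therefore result = [(0, 1), (1, 0)].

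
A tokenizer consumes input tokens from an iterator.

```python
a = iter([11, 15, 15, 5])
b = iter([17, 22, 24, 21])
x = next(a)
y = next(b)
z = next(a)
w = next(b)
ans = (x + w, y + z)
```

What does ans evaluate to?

Step 1: a iterates [11, 15, 15, 5], b iterates [17, 22, 24, 21].
Step 2: x = next(a) = 11, y = next(b) = 17.
Step 3: z = next(a) = 15, w = next(b) = 22.
Step 4: ans = (11 + 22, 17 + 15) = (33, 32).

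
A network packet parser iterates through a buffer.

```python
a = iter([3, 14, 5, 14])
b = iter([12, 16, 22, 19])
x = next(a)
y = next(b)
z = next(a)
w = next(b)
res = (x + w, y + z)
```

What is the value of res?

Step 1: a iterates [3, 14, 5, 14], b iterates [12, 16, 22, 19].
Step 2: x = next(a) = 3, y = next(b) = 12.
Step 3: z = next(a) = 14, w = next(b) = 16.
Step 4: res = (3 + 16, 12 + 14) = (19, 26).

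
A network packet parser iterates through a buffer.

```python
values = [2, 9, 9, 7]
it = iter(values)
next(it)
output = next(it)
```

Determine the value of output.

Step 1: Create iterator over [2, 9, 9, 7].
Step 2: next() consumes 2.
Step 3: next() returns 9.
Therefore output = 9.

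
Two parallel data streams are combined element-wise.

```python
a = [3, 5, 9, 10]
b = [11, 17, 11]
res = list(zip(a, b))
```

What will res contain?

Step 1: zip stops at shortest (len(a)=4, len(b)=3):
  Index 0: (3, 11)
  Index 1: (5, 17)
  Index 2: (9, 11)
Step 2: Last element of a (10) has no pair, dropped.
Therefore res = [(3, 11), (5, 17), (9, 11)].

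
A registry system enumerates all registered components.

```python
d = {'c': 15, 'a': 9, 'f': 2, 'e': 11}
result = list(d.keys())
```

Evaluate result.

Step 1: d.keys() returns the dictionary keys in insertion order.
Therefore result = ['c', 'a', 'f', 'e'].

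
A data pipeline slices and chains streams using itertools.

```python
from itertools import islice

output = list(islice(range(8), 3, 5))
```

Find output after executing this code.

Step 1: islice(range(8), 3, 5) takes elements at indices [3, 5).
Step 2: Elements: [3, 4].
Therefore output = [3, 4].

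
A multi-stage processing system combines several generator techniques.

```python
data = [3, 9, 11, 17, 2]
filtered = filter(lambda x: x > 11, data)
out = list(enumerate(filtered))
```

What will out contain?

Step 1: Filter [3, 9, 11, 17, 2] for > 11: [17].
Step 2: enumerate re-indexes from 0: [(0, 17)].
Therefore out = [(0, 17)].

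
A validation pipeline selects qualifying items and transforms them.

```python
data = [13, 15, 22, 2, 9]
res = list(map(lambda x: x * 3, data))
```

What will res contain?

Step 1: Apply lambda x: x * 3 to each element:
  13 -> 39
  15 -> 45
  22 -> 66
  2 -> 6
  9 -> 27
Therefore res = [39, 45, 66, 6, 27].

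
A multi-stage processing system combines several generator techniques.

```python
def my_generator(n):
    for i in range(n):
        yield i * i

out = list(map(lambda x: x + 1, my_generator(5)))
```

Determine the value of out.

Step 1: my_generator(5) yields squares: [0, 1, 4, 9, 16].
Step 2: map adds 1 to each: [1, 2, 5, 10, 17].
Therefore out = [1, 2, 5, 10, 17].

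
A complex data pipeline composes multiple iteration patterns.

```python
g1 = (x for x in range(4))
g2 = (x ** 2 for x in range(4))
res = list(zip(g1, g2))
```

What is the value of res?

Step 1: g1 produces [0, 1, 2, 3].
Step 2: g2 produces [0, 1, 4, 9].
Step 3: zip pairs them: [(0, 0), (1, 1), (2, 4), (3, 9)].
Therefore res = [(0, 0), (1, 1), (2, 4), (3, 9)].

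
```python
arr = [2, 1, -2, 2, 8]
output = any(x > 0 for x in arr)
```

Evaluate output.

Step 1: Check x > 0 for each element in [2, 1, -2, 2, 8]:
  2 > 0: True
  1 > 0: True
  -2 > 0: False
  2 > 0: True
  8 > 0: True
Step 2: any() returns True.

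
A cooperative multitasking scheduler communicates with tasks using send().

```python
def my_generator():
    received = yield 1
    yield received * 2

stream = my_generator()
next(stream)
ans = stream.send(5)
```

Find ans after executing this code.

Step 1: next(stream) advances to first yield, producing 1.
Step 2: send(5) resumes, received = 5.
Step 3: yield received * 2 = 5 * 2 = 10.
Therefore ans = 10.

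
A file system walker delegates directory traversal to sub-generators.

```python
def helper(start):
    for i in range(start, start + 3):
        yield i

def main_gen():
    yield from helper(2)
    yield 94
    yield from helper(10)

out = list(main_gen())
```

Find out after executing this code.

Step 1: main_gen() delegates to helper(2):
  yield 2
  yield 3
  yield 4
Step 2: yield 94
Step 3: Delegates to helper(10):
  yield 10
  yield 11
  yield 12
Therefore out = [2, 3, 4, 94, 10, 11, 12].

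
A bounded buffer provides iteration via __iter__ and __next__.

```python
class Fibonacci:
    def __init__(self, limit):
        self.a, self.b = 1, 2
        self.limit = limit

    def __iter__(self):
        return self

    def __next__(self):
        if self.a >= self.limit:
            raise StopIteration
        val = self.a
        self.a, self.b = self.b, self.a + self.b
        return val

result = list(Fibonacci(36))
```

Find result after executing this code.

Step 1: Fibonacci-like sequence (a=1, b=2) until >= 36:
  Yield 1, then a,b = 2,3
  Yield 2, then a,b = 3,5
  Yield 3, then a,b = 5,8
  Yield 5, then a,b = 8,13
  Yield 8, then a,b = 13,21
  Yield 13, then a,b = 21,34
  Yield 21, then a,b = 34,55
  Yield 34, then a,b = 55,89
Step 2: 55 >= 36, stop.
Therefore result = [1, 2, 3, 5, 8, 13, 21, 34].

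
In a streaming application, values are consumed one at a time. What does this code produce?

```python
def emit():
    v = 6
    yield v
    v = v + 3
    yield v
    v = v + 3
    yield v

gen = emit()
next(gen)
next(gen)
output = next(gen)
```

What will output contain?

Step 1: Trace through generator execution:
  Yield 1: v starts at 6, yield 6
  Yield 2: v = 6 + 3 = 9, yield 9
  Yield 3: v = 9 + 3 = 12, yield 12
Step 2: First next() gets 6, second next() gets the second value, third next() yields 12.
Therefore output = 12.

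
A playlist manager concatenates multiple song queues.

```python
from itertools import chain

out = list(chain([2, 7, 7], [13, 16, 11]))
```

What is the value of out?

Step 1: chain() concatenates iterables: [2, 7, 7] + [13, 16, 11].
Therefore out = [2, 7, 7, 13, 16, 11].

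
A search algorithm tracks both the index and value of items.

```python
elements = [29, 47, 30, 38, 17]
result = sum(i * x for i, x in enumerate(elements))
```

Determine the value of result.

Step 1: Compute i * x for each (i, x) in enumerate([29, 47, 30, 38, 17]):
  i=0, x=29: 0*29 = 0
  i=1, x=47: 1*47 = 47
  i=2, x=30: 2*30 = 60
  i=3, x=38: 3*38 = 114
  i=4, x=17: 4*17 = 68
Step 2: sum = 0 + 47 + 60 + 114 + 68 = 289.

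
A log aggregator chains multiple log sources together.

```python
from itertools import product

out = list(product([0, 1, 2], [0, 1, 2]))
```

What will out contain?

Step 1: product([0, 1, 2], [0, 1, 2]) gives all pairs:
  (0, 0)
  (0, 1)
  (0, 2)
  (1, 0)
  (1, 1)
  (1, 2)
  (2, 0)
  (2, 1)
  (2, 2)
Therefore out = [(0, 0), (0, 1), (0, 2), (1, 0), (1, 1), (1, 2), (2, 0), (2, 1), (2, 2)].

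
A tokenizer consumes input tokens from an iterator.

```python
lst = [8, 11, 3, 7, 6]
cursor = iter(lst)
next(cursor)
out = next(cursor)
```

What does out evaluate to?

Step 1: Create iterator over [8, 11, 3, 7, 6].
Step 2: next() consumes 8.
Step 3: next() returns 11.
Therefore out = 11.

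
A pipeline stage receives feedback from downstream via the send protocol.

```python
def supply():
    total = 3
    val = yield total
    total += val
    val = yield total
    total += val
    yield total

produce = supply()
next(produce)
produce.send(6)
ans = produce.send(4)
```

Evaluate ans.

Step 1: next() -> yield total=3.
Step 2: send(6) -> val=6, total = 3+6 = 9, yield 9.
Step 3: send(4) -> val=4, total = 9+4 = 13, yield 13.
Therefore ans = 13.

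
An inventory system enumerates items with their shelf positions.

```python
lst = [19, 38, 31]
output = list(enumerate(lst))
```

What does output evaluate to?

Step 1: enumerate pairs each element with its index:
  (0, 19)
  (1, 38)
  (2, 31)
Therefore output = [(0, 19), (1, 38), (2, 31)].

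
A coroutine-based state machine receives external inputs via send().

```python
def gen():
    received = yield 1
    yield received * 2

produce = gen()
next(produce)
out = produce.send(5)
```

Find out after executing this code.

Step 1: next(produce) advances to first yield, producing 1.
Step 2: send(5) resumes, received = 5.
Step 3: yield received * 2 = 5 * 2 = 10.
Therefore out = 10.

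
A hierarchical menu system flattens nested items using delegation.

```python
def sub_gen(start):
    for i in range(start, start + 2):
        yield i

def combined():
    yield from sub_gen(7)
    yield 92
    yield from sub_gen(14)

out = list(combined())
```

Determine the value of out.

Step 1: combined() delegates to sub_gen(7):
  yield 7
  yield 8
Step 2: yield 92
Step 3: Delegates to sub_gen(14):
  yield 14
  yield 15
Therefore out = [7, 8, 92, 14, 15].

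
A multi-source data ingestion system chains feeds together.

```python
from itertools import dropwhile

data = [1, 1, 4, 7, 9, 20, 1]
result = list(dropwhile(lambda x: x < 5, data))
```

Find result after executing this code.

Step 1: dropwhile drops elements while < 5:
  1 < 5: dropped
  1 < 5: dropped
  4 < 5: dropped
  7: kept (dropping stopped)
Step 2: Remaining elements kept regardless of condition.
Therefore result = [7, 9, 20, 1].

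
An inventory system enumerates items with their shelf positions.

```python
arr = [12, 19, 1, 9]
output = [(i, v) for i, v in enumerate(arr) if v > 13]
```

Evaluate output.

Step 1: Filter enumerate([12, 19, 1, 9]) keeping v > 13:
  (0, 12): 12 <= 13, excluded
  (1, 19): 19 > 13, included
  (2, 1): 1 <= 13, excluded
  (3, 9): 9 <= 13, excluded
Therefore output = [(1, 19)].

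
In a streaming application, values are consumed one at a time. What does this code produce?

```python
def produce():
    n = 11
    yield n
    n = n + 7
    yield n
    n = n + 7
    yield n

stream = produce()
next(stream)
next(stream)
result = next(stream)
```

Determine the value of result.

Step 1: Trace through generator execution:
  Yield 1: n starts at 11, yield 11
  Yield 2: n = 11 + 7 = 18, yield 18
  Yield 3: n = 18 + 7 = 25, yield 25
Step 2: First next() gets 11, second next() gets the second value, third next() yields 25.
Therefore result = 25.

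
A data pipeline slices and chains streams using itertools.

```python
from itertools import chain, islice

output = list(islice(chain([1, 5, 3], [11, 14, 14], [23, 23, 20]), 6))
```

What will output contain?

Step 1: chain([1, 5, 3], [11, 14, 14], [23, 23, 20]) = [1, 5, 3, 11, 14, 14, 23, 23, 20].
Step 2: islice takes first 6 elements: [1, 5, 3, 11, 14, 14].
Therefore output = [1, 5, 3, 11, 14, 14].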